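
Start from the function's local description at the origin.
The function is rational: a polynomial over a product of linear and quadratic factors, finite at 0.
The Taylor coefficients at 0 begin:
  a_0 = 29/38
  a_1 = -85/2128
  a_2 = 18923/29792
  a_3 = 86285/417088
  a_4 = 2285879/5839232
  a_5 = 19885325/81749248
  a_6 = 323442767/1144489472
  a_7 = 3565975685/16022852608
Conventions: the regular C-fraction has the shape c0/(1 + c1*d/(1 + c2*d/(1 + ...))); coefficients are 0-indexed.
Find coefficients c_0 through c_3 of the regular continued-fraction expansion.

Taylor coefficients (read off): a_0 = 29/38, a_1 = -85/2128, a_2 = 18923/29792, a_3 = 86285/417088.
c0 = a_0 = 29/38. Peel one level at a time: if S = 1 + c*d/S' with S'(0) = 1, then c is the d-coefficient of S and S' = c*d/(S - 1).
S_1 = c0/f = 1 + (85/1624)*d + (-312549/376768)*d^2 + ...; c1 = 85/1624.
S_2 = c1*d/(S_1 - 1) = 1 + (312549/19720)*d + (26101011/101150)*d^2 + ...; c2 = 312549/19720.
S_3 = c2*d/(S_2 - 1) = 1 + (-1009239092/61988885)*d + ...; c3 = -1009239092/61988885.

The regular C-fraction coefficients are [29/38, 85/1624, 312549/19720, -1009239092/61988885].


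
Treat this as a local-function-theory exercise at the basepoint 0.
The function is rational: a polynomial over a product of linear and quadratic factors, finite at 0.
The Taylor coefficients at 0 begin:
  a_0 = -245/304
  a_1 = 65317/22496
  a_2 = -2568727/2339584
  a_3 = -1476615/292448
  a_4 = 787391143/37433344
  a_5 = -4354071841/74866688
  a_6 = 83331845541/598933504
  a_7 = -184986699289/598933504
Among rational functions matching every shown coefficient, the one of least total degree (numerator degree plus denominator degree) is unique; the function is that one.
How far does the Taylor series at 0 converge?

No rational of total degree below 4 reproduces all 8 coefficients; solving the [2/2] Pade equations on them gives f(j) = (28*j**2/13 + j/37 - 5/19)/(j + 4/7)**2, whose expansion matches every shown term.
Denominator factor (j + 4/7)^2: pole of order 2 at -4/7, modulus 4/7.
The radius of convergence is the smallest modulus among the singular points: 4/7.

The radius of convergence is 4/7.


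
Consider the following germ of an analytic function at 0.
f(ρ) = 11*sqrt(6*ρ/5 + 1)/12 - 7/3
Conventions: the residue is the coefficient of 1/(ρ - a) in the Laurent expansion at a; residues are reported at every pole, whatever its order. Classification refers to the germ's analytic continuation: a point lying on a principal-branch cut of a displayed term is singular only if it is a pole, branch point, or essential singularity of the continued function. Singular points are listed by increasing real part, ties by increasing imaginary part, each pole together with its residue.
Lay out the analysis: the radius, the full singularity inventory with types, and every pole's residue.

Branch term (11/12)*sqrt(1 - ρ/(-5/6)): its argument vanishes at ρ = -5/6, a square-root branch point, modulus 5/6.
The radius of convergence is the smallest modulus among the singular points: 5/6.

Radius of convergence at 0: 5/6.
At -5/6: an algebraic (square-root) branch point.


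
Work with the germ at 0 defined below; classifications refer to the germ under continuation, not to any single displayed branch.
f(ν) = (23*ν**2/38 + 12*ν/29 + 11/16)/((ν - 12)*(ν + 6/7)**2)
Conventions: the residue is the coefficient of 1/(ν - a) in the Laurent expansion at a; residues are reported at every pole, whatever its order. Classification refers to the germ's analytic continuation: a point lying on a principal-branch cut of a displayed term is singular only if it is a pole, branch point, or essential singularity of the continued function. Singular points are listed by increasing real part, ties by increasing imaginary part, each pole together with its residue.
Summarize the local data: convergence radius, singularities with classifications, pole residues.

Radius of convergence at 0: 6/7.
At -6/7: a pole of order 2; residue 3128771/71409600.
At 12: a pole of order 1; residue 40092829/71409600.

Denominator factor (ν - 12): pole of order 1 at 12, modulus 12.
Denominator factor (ν + 6/7)^2: pole of order 2 at -6/7, modulus 6/7.
The radius of convergence is the smallest modulus among the singular points: 6/7.
At the order-2 pole -6/7 set g(ν) = (ν - (-6/7))^2*f(ν) = (23*ν**2/38 + 12*ν/29 + 11/16)/(ν - 12).
Order-2 pole: residue = g'(a); g'(-6/7) = 3128771/71409600, so the residue is 3128771/71409600.
At the order-1 pole 12 set g(ν) = (ν - (12))*f(ν) = (23*ν**2/38 + 12*ν/29 + 11/16)/(ν + 6/7)**2.
Simple pole: residue = g(a) at a = 12, which is 40092829/71409600.
List the singular points by increasing real part (a conjugate pair: the negative imaginary part first).


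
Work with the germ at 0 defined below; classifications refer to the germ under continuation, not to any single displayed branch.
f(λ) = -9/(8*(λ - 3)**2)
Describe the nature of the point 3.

The denominator factor λ - 3 vanishes at 3 and appears to the power 2; the numerator there equals -9/8, nonzero, and no other factor vanishes.
Hence a pole whose order is the multiplicity, 2.

The point is a pole of order 2.


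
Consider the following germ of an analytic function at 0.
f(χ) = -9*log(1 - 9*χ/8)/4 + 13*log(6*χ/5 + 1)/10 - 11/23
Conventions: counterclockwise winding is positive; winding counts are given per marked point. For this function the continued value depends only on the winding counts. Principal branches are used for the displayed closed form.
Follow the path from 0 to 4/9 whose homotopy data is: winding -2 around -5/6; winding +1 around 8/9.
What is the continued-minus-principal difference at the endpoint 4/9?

Continued minus principal equals -(97/10)*pi*i.

The rational part is single-valued and drops out of the difference; each branch term changes only by its own monodromy.
(13/10)*log(1 - χ/(-5/6)): each positive loop around -5/6 adds 2*pi*i to the log, so winding -2 contributes (13/10)*(-2)*2*pi*i = -(26/5)*pi*i.
(-9/4)*log(1 - χ/(8/9)): each positive loop around 8/9 adds 2*pi*i to the log, so winding +1 contributes (-9/4)*(1)*2*pi*i = -(9/2)*pi*i.
Summing the contributions at χ = 4/9 gives -(97/10)*pi*i.


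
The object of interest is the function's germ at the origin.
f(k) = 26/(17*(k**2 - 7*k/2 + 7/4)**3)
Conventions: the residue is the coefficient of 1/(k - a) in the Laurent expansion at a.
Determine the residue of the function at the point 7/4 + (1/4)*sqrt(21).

The factor k**2 - 7*k/2 + 7/4 splits as (k - a)(k - a') with a = 7/4 + (1/4)*sqrt(21), a' = 7/4 - (1/4)*sqrt(21). At the order-3 pole a set g(k) = (k - a)^3*f(k) = [26/17] / (k - a')^3.
Order-3 pole: residue = g''(a)/2; g''(7/4 + (1/4)*sqrt(21)) = (3328/52479)*sqrt(21), so the residue is (1664/52479)*sqrt(21).

The residue is (1664/52479)*sqrt(21).


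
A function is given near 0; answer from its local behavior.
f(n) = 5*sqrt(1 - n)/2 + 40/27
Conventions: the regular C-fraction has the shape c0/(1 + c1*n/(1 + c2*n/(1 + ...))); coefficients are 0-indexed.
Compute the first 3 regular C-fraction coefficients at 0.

Taylor coefficients (expand at 0): a_0 = 215/54, a_1 = -5/4, a_2 = -5/16.
c0 = a_0 = 215/54. Peel one level at a time: if S = 1 + c*n/S' with S'(0) = 1, then c is the n-coefficient of S and S' = c*n/(S - 1).
S_1 = c0/f = 1 + (27/86)*n + (2619/14792)*n^2 + ...; c1 = 27/86.
S_2 = c1*n/(S_1 - 1) = 1 + (-97/172)*n + ...; c2 = -97/172.

The regular C-fraction coefficients are [215/54, 27/86, -97/172].


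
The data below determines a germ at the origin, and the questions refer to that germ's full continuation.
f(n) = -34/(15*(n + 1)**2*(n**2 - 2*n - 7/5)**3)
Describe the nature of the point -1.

The denominator factor n + 1 vanishes at -1 and appears to the power 2; the numerator there equals -34/15, nonzero, and no other factor vanishes.
Hence a pole whose order is the multiplicity, 2.

The point is a pole of order 2.


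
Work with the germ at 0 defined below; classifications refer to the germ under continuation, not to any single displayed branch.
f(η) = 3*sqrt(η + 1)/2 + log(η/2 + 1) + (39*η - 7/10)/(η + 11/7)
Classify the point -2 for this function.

The term (1)*log(1 - η/(-2)) has argument 1 - -2/(-2) = 0 at -2: a logarithmic (infinitely-sheeted) branch point; the remaining terms are analytic or single-valued there.

The point is a logarithmic branch point.


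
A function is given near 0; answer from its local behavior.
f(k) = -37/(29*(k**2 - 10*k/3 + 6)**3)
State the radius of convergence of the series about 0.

The radius of convergence is sqrt(6).

Denominator factor (k**2 - 10*k/3 + 6)^3: discriminant -116/9, complex-conjugate roots (5/3) + ((1/3)*sqrt(29))*i and (5/3) - ((1/3)*sqrt(29))*i; poles of order 3, moduli sqrt(6) and sqrt(6).
The radius of convergence is the smallest modulus among the singular points: sqrt(6).


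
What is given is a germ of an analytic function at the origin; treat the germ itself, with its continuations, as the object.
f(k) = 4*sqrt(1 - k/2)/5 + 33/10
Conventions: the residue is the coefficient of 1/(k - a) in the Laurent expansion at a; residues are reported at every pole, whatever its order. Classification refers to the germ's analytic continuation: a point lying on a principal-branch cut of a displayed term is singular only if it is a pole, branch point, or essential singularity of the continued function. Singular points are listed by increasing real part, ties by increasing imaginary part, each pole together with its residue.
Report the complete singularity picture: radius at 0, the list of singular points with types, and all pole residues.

Branch term (4/5)*sqrt(1 - k/(2)): its argument vanishes at k = 2, a square-root branch point, modulus 2.
The radius of convergence is the smallest modulus among the singular points: 2.

Radius of convergence at 0: 2.
At 2: an algebraic (square-root) branch point.


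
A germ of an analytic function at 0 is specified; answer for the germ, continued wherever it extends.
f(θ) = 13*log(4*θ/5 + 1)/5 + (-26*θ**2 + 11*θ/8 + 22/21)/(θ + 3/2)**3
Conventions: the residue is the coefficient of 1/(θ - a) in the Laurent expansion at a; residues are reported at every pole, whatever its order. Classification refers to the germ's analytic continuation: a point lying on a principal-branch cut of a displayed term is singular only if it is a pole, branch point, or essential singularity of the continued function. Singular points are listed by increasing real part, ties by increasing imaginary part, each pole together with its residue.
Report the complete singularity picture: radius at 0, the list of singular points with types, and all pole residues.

Denominator factor (θ + 3/2)^3: pole of order 3 at -3/2, modulus 3/2.
Branch term (13/5)*log(1 - θ/(-5/4)): its argument vanishes at θ = -5/4, a logarithmic branch point, modulus 5/4.
The radius of convergence is the smallest modulus among the singular points: 5/4.
The branch term is analytic at -3/2 and contributes nothing to the residue; only the rational part matters.
At the order-3 pole -3/2 set g(θ) = (θ - (-3/2))^3*(rational part) = -26*θ**2 + 11*θ/8 + 22/21.
Order-3 pole: residue = g''(a)/2; g''(-3/2) = -52, so the residue is -26.
List the singular points by increasing real part (a conjugate pair: the negative imaginary part first).

Radius of convergence at 0: 5/4.
At -3/2: a pole of order 3; residue -26.
At -5/4: a logarithmic branch point.


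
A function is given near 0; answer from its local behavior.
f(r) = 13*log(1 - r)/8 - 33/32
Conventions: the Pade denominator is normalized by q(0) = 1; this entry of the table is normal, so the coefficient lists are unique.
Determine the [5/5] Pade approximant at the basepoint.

Taylor coefficients needed (expand at 0): a_0 = -33/32, a_1 = -13/8, a_2 = -13/16, a_3 = -13/24, a_4 = -13/32, a_5 = -13/40, a_6 = -13/48, a_7 = -13/56, a_8 = -13/64, a_9 = -13/72, a_10 = -13/80.
Write the denominator as Q(r) = 1 + q1*r + q2*r^2 + q3*r^3 + q4*r^4 + q5*r^5. Requiring Q*f - P = O(r^11) with deg P <= 5 kills the coefficients of r^6..r^10 in Q*f:
  r^6: a_6 + q1*a_5 + q2*a_4 + q3*a_3 + q4*a_2 + q5*a_1 = 0, i.e. -13/48 + (-13/40)*q1 + (-13/32)*q2 + (-13/24)*q3 + (-13/16)*q4 + (-13/8)*q5 = 0.
  r^7: a_7 + q1*a_6 + q2*a_5 + q3*a_4 + q4*a_3 + q5*a_2 = 0, i.e. -13/56 + (-13/48)*q1 + (-13/40)*q2 + (-13/32)*q3 + (-13/24)*q4 + (-13/16)*q5 = 0.
  r^8: a_8 + q1*a_7 + q2*a_6 + q3*a_5 + q4*a_4 + q5*a_3 = 0, i.e. -13/64 + (-13/56)*q1 + (-13/48)*q2 + (-13/40)*q3 + (-13/32)*q4 + (-13/24)*q5 = 0.
  r^9: a_9 + q1*a_8 + q2*a_7 + q3*a_6 + q4*a_5 + q5*a_4 = 0, i.e. -13/72 + (-13/64)*q1 + (-13/56)*q2 + (-13/48)*q3 + (-13/40)*q4 + (-13/32)*q5 = 0.
  r^10: a_10 + q1*a_9 + q2*a_8 + q3*a_7 + q4*a_6 + q5*a_5 = 0, i.e. -13/80 + (-13/72)*q1 + (-13/64)*q2 + (-13/56)*q3 + (-13/48)*q4 + (-13/40)*q5 = 0.
Solving this linear system: q1 = -5/2, q2 = 20/9, q3 = -5/6, q4 = 5/42, q5 = -1/252.
The numerator is Q*f truncated at degree 5: P0 = a_0 = -33/32; P1 = a_1 + q1*a_0 = 61/64; P2 = a_2 + q1*a_1 + q2*a_0 = 23/24; P3 = a_3 + q1*a_2 + q2*a_1 + q3*a_0 = -727/576; P4 = a_4 + q1*a_3 + q2*a_2 + q3*a_1 + q4*a_0 = 1507/4032; P5 = a_5 + q1*a_4 + q2*a_3 + q3*a_2 + q4*a_1 + q5*a_0 = -3067/120960.

The Pade approximant has numerator coefficients [-33/32, 61/64, 23/24, -727/576, 1507/4032, -3067/120960]; denominator coefficients [1, -5/2, 20/9, -5/6, 5/42, -1/252].


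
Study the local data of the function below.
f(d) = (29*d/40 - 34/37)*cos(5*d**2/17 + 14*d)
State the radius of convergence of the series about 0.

The radius of convergence is infinite.

The factor cos(5*d**2/17 + 14*d) is entire and contributes no finite singular point.
The polynomial part has no poles.
No finite singular points: the Taylor series at 0 converges everywhere.


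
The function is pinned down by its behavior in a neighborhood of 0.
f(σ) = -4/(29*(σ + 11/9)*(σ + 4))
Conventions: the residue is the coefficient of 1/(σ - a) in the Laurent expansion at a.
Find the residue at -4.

At the order-1 pole -4 set g(σ) = (σ - (-4))*f(σ) = -4/(29*(σ + 11/9)).
Simple pole: residue = g(a) at a = -4, which is 36/725.

The residue is 36/725.


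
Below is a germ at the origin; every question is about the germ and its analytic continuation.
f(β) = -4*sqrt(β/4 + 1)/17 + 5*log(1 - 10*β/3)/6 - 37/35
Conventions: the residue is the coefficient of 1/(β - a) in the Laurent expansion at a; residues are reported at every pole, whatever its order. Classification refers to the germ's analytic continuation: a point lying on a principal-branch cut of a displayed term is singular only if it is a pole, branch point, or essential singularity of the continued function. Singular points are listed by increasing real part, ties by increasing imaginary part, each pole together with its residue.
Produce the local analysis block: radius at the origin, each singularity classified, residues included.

Branch term (-4/17)*sqrt(1 - β/(-4)): its argument vanishes at β = -4, a square-root branch point, modulus 4.
Branch term (5/6)*log(1 - β/(3/10)): its argument vanishes at β = 3/10, a logarithmic branch point, modulus 3/10.
The radius of convergence is the smallest modulus among the singular points: 3/10.
List the singular points by increasing real part (a conjugate pair: the negative imaginary part first).

Radius of convergence at 0: 3/10.
At -4: an algebraic (square-root) branch point.
At 3/10: a logarithmic branch point.


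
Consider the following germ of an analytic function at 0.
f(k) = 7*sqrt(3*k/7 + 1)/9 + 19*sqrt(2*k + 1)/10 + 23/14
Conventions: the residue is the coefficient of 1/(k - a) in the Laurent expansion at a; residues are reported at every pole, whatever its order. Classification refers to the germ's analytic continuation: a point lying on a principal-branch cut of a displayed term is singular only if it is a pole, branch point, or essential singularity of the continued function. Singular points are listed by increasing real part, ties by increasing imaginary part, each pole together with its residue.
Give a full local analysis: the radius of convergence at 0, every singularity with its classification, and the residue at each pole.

Branch term (19/10)*sqrt(1 - k/(-1/2)): its argument vanishes at k = -1/2, a square-root branch point, modulus 1/2.
Branch term (7/9)*sqrt(1 - k/(-7/3)): its argument vanishes at k = -7/3, a square-root branch point, modulus 7/3.
The radius of convergence is the smallest modulus among the singular points: 1/2.
List the singular points by increasing real part (a conjugate pair: the negative imaginary part first).

Radius of convergence at 0: 1/2.
At -7/3: an algebraic (square-root) branch point.
At -1/2: an algebraic (square-root) branch point.


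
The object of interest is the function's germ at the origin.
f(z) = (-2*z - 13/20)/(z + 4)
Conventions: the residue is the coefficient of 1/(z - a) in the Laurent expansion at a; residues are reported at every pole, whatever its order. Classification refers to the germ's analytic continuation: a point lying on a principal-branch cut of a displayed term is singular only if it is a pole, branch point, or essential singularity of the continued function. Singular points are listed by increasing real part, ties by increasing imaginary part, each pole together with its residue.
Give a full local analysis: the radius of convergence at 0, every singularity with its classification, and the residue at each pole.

Denominator factor (z + 4): pole of order 1 at -4, modulus 4.
The radius of convergence is the smallest modulus among the singular points: 4.
At the order-1 pole -4 set g(z) = (z - (-4))*f(z) = -2*z - 13/20.
Simple pole: residue = g(a) at a = -4, which is 147/20.

Radius of convergence at 0: 4.
At -4: a pole of order 1; residue 147/20.


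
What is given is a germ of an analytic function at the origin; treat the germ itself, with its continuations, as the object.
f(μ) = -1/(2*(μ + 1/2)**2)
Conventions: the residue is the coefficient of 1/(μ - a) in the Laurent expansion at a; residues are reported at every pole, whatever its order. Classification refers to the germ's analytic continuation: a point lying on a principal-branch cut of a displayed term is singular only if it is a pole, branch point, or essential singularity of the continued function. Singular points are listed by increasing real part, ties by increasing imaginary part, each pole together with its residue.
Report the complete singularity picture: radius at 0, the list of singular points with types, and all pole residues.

Denominator factor (μ + 1/2)^2: pole of order 2 at -1/2, modulus 1/2.
The radius of convergence is the smallest modulus among the singular points: 1/2.
At the order-2 pole -1/2 set g(μ) = (μ - (-1/2))^2*f(μ) = -1/2.
Order-2 pole: residue = g'(a); g'(-1/2) = 0, so the residue is 0.

Radius of convergence at 0: 1/2.
At -1/2: a pole of order 2; residue 0.


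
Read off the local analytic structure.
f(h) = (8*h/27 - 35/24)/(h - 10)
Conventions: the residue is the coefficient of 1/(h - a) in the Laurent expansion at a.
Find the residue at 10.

The residue is 325/216.

At the order-1 pole 10 set g(h) = (h - (10))*f(h) = 8*h/27 - 35/24.
Simple pole: residue = g(a) at a = 10, which is 325/216.


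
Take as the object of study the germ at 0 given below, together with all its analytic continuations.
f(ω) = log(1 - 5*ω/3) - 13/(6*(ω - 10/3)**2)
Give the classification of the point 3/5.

The term (1)*log(1 - ω/(3/5)) has argument 1 - 3/5/(3/5) = 0 at 3/5: a logarithmic (infinitely-sheeted) branch point; the remaining terms are analytic or single-valued there.

The point is a logarithmic branch point.


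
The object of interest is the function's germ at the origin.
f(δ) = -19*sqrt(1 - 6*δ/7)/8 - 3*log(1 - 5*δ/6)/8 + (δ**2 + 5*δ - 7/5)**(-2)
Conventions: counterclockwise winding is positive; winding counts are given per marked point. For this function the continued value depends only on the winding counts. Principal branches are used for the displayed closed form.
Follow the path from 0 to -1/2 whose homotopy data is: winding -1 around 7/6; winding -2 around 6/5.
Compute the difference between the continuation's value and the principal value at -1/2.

The rational part is single-valued and drops out of the difference; each branch term changes only by its own monodromy.
(-19/8)*sqrt(1 - δ/(7/6)): winding -1 is odd, the square root flips sign, contributing -2*(-19/8)*sqrt(1 - (-1/2)/(7/6)) = -2*(-19/8)*sqrt(10/7) = (19/28)*sqrt(70).
(-3/8)*log(1 - δ/(6/5)): each positive loop around 6/5 adds 2*pi*i to the log, so winding -2 contributes (-3/8)*(-2)*2*pi*i = (3/2)*pi*i.
Summing the contributions at δ = -1/2 gives ((19/28)*sqrt(70)) + ((3/2)*pi)*i.

Continued minus principal equals ((19/28)*sqrt(70)) + ((3/2)*pi)*i.


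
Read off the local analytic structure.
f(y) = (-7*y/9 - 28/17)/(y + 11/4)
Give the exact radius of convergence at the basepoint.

Denominator factor (y + 11/4): pole of order 1 at -11/4, modulus 11/4.
The radius of convergence is the smallest modulus among the singular points: 11/4.

The radius of convergence is 11/4.


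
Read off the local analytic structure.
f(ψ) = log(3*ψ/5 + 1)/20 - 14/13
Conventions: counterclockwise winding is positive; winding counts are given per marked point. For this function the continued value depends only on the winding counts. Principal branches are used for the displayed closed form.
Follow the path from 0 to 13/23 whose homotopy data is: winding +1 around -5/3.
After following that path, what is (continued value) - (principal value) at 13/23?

The rational part is single-valued and drops out of the difference; each branch term changes only by its own monodromy.
(1/20)*log(1 - ψ/(-5/3)): each positive loop around -5/3 adds 2*pi*i to the log, so winding +1 contributes (1/20)*(1)*2*pi*i = (1/10)*pi*i.
Summing the contributions at ψ = 13/23 gives (1/10)*pi*i.

Continued minus principal equals (1/10)*pi*i.


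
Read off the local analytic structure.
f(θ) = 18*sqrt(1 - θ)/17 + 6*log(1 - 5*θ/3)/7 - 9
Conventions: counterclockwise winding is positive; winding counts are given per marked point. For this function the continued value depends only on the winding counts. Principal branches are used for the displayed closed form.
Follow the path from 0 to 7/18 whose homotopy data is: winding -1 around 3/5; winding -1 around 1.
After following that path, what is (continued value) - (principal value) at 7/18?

The rational part is single-valued and drops out of the difference; each branch term changes only by its own monodromy.
(18/17)*sqrt(1 - θ/(1)): winding -1 is odd, the square root flips sign, contributing -2*(18/17)*sqrt(1 - (7/18)/(1)) = -2*(18/17)*sqrt(11/18) = -(6/17)*sqrt(22).
(6/7)*log(1 - θ/(3/5)): each positive loop around 3/5 adds 2*pi*i to the log, so winding -1 contributes (6/7)*(-1)*2*pi*i = -(12/7)*pi*i.
Summing the contributions at θ = 7/18 gives (-(6/17)*sqrt(22)) - ((12/7)*pi)*i.

Continued minus principal equals (-(6/17)*sqrt(22)) - ((12/7)*pi)*i.


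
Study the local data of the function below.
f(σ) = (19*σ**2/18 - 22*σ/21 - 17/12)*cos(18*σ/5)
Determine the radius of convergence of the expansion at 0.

The radius of convergence is infinite.

The factor cos(18*σ/5) is entire and contributes no finite singular point.
The polynomial part has no poles.
No finite singular points: the Taylor series at 0 converges everywhere.


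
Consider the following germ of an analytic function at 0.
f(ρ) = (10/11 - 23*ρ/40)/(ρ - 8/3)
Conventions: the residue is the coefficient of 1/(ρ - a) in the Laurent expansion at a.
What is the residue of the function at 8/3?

The residue is -103/165.

At the order-1 pole 8/3 set g(ρ) = (ρ - (8/3))*f(ρ) = 10/11 - 23*ρ/40.
Simple pole: residue = g(a) at a = 8/3, which is -103/165.


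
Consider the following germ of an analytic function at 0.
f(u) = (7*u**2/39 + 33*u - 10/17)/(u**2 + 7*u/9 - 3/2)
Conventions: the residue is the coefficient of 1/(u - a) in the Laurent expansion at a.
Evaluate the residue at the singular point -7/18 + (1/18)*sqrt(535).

The factor u**2 + 7*u/9 - 3/2 splits as (u - a)(u - a') with a = -7/18 + (1/18)*sqrt(535), a' = -7/18 - (1/18)*sqrt(535). At the order-1 pole a set g(u) = (u - a)*f(u) = [7*u**2/39 + 33*u - 10/17] / (u - a').
Simple pole: residue = g(a) at a = -7/18 + (1/18)*sqrt(535), which is 5767/351 - (1406809/6384690)*sqrt(535).

The residue is 5767/351 - (1406809/6384690)*sqrt(535).


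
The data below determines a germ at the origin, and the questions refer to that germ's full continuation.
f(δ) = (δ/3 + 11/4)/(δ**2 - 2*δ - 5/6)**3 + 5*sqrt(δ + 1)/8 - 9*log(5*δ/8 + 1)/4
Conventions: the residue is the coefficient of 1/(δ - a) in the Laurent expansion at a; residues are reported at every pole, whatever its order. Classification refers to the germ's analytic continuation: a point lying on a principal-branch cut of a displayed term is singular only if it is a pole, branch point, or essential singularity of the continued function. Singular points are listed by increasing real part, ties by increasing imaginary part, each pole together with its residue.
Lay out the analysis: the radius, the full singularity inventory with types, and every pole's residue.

Denominator factor (δ**2 - 2*δ - 5/6)^3: discriminant 22/3, real irrational roots 1 + (1/6)*sqrt(66) and 1 - (1/6)*sqrt(66); poles of order 3, moduli 1 + (1/6)*sqrt(66) and -1 + (1/6)*sqrt(66).
Branch term (5/8)*sqrt(1 - δ/(-1)): its argument vanishes at δ = -1, a square-root branch point, modulus 1.
Branch term (-9/4)*log(1 - δ/(-8/5)): its argument vanishes at δ = -8/5, a logarithmic branch point, modulus 8/5.
The radius of convergence is the smallest modulus among the singular points: -1 + (1/6)*sqrt(66).
The branch terms are analytic at 1 - (1/6)*sqrt(66) and contribute nothing to the residue; only the rational part matters.
The factor δ**2 - 2*δ - 5/6 splits as (δ - a)(δ - a') with a = 1 - (1/6)*sqrt(66), a' = 1 + (1/6)*sqrt(66). At the order-3 pole a set g(δ) = (δ - a)^3*(rational part) = [δ/3 + 11/4] / (δ - a')^3.
Order-3 pole: residue = g''(a)/2; g''(1 - (1/6)*sqrt(66)) = -(333/10648)*sqrt(66), so the residue is -(333/21296)*sqrt(66).
The branch terms are analytic at 1 + (1/6)*sqrt(66) and contribute nothing to the residue; only the rational part matters.
The factor δ**2 - 2*δ - 5/6 splits as (δ - a)(δ - a') with a = 1 + (1/6)*sqrt(66), a' = 1 - (1/6)*sqrt(66). At the order-3 pole a set g(δ) = (δ - a)^3*(rational part) = [δ/3 + 11/4] / (δ - a')^3.
Order-3 pole: residue = g''(a)/2; g''(1 + (1/6)*sqrt(66)) = (333/10648)*sqrt(66), so the residue is (333/21296)*sqrt(66).
List the singular points by increasing real part (a conjugate pair: the negative imaginary part first).

Radius of convergence at 0: -1 + (1/6)*sqrt(66).
At -8/5: a logarithmic branch point.
At -1: an algebraic (square-root) branch point.
At 1 - (1/6)*sqrt(66): a pole of order 3; residue -(333/21296)*sqrt(66).
At 1 + (1/6)*sqrt(66): a pole of order 3; residue (333/21296)*sqrt(66).


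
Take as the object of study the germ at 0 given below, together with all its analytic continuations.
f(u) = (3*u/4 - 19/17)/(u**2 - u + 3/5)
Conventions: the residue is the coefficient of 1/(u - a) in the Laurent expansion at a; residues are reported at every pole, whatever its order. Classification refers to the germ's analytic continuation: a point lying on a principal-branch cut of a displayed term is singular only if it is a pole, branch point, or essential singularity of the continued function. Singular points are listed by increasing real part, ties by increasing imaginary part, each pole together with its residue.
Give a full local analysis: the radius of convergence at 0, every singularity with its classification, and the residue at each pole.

Denominator factor (u**2 - u + 3/5): discriminant -7/5, complex-conjugate roots (1/2) + ((1/10)*sqrt(35))*i and (1/2) - ((1/10)*sqrt(35))*i; poles of order 1, moduli (1/5)*sqrt(15) and (1/5)*sqrt(15).
The radius of convergence is the smallest modulus among the singular points: (1/5)*sqrt(15).
The factor u**2 - u + 3/5 splits as (u - a)(u - a') with a = (1/2) - ((1/10)*sqrt(35))*i, a' = (1/2) + ((1/10)*sqrt(35))*i. At the order-1 pole a set g(u) = (u - a)*f(u) = [3*u/4 - 19/17] / (u - a').
Simple pole: residue = g(a) at a = (1/2) - ((1/10)*sqrt(35))*i, which is (3/8) - ((101/952)*sqrt(35))*i.
The factor u**2 - u + 3/5 splits as (u - a)(u - a') with a = (1/2) + ((1/10)*sqrt(35))*i, a' = (1/2) - ((1/10)*sqrt(35))*i. At the order-1 pole a set g(u) = (u - a)*f(u) = [3*u/4 - 19/17] / (u - a').
Simple pole: residue = g(a) at a = (1/2) + ((1/10)*sqrt(35))*i, which is (3/8) + ((101/952)*sqrt(35))*i.
List the singular points by increasing real part (a conjugate pair: the negative imaginary part first).

Radius of convergence at 0: (1/5)*sqrt(15).
At (1/2) - ((1/10)*sqrt(35))*i: a pole of order 1; residue (3/8) - ((101/952)*sqrt(35))*i.
At (1/2) + ((1/10)*sqrt(35))*i: a pole of order 1; residue (3/8) + ((101/952)*sqrt(35))*i.


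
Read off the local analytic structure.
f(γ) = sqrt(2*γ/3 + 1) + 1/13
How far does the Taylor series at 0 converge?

Branch term (1)*sqrt(1 - γ/(-3/2)): its argument vanishes at γ = -3/2, a square-root branch point, modulus 3/2.
The radius of convergence is the smallest modulus among the singular points: 3/2.

The radius of convergence is 3/2.


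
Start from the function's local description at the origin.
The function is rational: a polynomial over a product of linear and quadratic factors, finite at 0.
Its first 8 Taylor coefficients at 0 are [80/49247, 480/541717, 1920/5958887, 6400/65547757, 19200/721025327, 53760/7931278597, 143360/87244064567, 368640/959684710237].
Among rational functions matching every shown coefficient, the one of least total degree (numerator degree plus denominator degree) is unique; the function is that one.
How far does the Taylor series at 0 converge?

No rational of total degree below 3 reproduces all 8 coefficients; solving the [0/3] Pade equations on them gives f(γ) = -10/(37*(γ - 11/2)**3), whose expansion matches every shown term.
Denominator factor (γ - 11/2)^3: pole of order 3 at 11/2, modulus 11/2.
The radius of convergence is the smallest modulus among the singular points: 11/2.

The radius of convergence is 11/2.


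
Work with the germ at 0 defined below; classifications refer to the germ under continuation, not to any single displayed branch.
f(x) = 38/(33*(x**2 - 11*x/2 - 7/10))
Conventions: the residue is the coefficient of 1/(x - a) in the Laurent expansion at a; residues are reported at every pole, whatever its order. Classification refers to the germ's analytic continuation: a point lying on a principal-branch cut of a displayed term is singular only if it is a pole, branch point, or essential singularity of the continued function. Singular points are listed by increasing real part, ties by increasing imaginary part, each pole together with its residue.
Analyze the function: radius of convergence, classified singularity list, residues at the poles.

Radius of convergence at 0: -11/4 + (1/20)*sqrt(3305).
At 11/4 - (1/20)*sqrt(3305): a pole of order 1; residue -(76/21813)*sqrt(3305).
At 11/4 + (1/20)*sqrt(3305): a pole of order 1; residue (76/21813)*sqrt(3305).

Denominator factor (x**2 - 11*x/2 - 7/10): discriminant 661/20, real irrational roots 11/4 + (1/20)*sqrt(3305) and 11/4 - (1/20)*sqrt(3305); poles of order 1, moduli 11/4 + (1/20)*sqrt(3305) and -11/4 + (1/20)*sqrt(3305).
The radius of convergence is the smallest modulus among the singular points: -11/4 + (1/20)*sqrt(3305).
The factor x**2 - 11*x/2 - 7/10 splits as (x - a)(x - a') with a = 11/4 - (1/20)*sqrt(3305), a' = 11/4 + (1/20)*sqrt(3305). At the order-1 pole a set g(x) = (x - a)*f(x) = [38/33] / (x - a').
Simple pole: residue = g(a) at a = 11/4 - (1/20)*sqrt(3305), which is -(76/21813)*sqrt(3305).
The factor x**2 - 11*x/2 - 7/10 splits as (x - a)(x - a') with a = 11/4 + (1/20)*sqrt(3305), a' = 11/4 - (1/20)*sqrt(3305). At the order-1 pole a set g(x) = (x - a)*f(x) = [38/33] / (x - a').
Simple pole: residue = g(a) at a = 11/4 + (1/20)*sqrt(3305), which is (76/21813)*sqrt(3305).
List the singular points by increasing real part (a conjugate pair: the negative imaginary part first).


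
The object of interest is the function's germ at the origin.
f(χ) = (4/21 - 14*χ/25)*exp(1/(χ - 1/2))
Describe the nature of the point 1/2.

The point is an essential singularity.

The exponent 1/(χ - (1/2)) has a pole at 1/2, so exp(1/(χ - (1/2))) takes every nonzero value near it: an essential singularity (not a pole of any order).


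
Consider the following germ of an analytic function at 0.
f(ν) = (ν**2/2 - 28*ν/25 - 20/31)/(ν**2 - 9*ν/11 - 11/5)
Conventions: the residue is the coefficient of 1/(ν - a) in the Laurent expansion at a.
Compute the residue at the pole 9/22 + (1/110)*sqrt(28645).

The residue is -391/1100 + (61521/195358900)*sqrt(28645).


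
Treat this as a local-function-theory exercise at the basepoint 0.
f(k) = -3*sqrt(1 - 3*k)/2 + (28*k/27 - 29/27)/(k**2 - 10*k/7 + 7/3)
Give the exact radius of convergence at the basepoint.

Denominator factor (k**2 - 10*k/7 + 7/3): discriminant -1072/147, complex-conjugate roots (5/7) + ((2/21)*sqrt(201))*i and (5/7) - ((2/21)*sqrt(201))*i; poles of order 1, moduli (1/3)*sqrt(21) and (1/3)*sqrt(21).
Branch term (-3/2)*sqrt(1 - k/(1/3)): its argument vanishes at k = 1/3, a square-root branch point, modulus 1/3.
The radius of convergence is the smallest modulus among the singular points: 1/3.

The radius of convergence is 1/3.


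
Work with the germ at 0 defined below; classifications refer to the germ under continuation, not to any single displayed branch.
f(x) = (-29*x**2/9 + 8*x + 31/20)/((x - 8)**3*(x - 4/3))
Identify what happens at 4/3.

The point is a pole of order 1.

The denominator factor x - 4/3 vanishes at 4/3 and appears to the power 1; the numerator there equals 10511/1620, nonzero, and no other factor vanishes.
Hence a pole whose order is the multiplicity, 1.


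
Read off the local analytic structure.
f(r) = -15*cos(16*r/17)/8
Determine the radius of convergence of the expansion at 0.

The radius of convergence is infinite.

The factor cos(16*r/17) is entire and contributes no finite singular point.
The polynomial part has no poles.
No finite singular points: the Taylor series at 0 converges everywhere.


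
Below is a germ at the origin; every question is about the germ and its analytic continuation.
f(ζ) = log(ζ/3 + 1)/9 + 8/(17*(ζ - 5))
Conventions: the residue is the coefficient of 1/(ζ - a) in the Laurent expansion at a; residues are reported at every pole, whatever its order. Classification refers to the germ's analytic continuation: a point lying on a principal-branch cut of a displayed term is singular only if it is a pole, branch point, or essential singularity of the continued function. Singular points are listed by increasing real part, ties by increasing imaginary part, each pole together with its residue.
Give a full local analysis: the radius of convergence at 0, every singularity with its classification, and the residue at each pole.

Denominator factor (ζ - 5): pole of order 1 at 5, modulus 5.
Branch term (1/9)*log(1 - ζ/(-3)): its argument vanishes at ζ = -3, a logarithmic branch point, modulus 3.
The radius of convergence is the smallest modulus among the singular points: 3.
The branch term is analytic at 5 and contributes nothing to the residue; only the rational part matters.
At the order-1 pole 5 set g(ζ) = (ζ - (5))*(rational part) = 8/17.
Simple pole: residue = g(a) at a = 5, which is 8/17.
List the singular points by increasing real part (a conjugate pair: the negative imaginary part first).

Radius of convergence at 0: 3.
At -3: a logarithmic branch point.
At 5: a pole of order 1; residue 8/17.


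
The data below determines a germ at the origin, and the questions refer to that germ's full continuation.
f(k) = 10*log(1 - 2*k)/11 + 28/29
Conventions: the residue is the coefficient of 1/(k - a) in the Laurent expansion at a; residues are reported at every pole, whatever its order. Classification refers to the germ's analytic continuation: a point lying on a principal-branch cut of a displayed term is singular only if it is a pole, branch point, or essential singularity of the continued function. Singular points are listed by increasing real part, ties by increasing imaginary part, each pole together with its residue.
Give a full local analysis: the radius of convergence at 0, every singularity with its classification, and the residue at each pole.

Branch term (10/11)*log(1 - k/(1/2)): its argument vanishes at k = 1/2, a logarithmic branch point, modulus 1/2.
The radius of convergence is the smallest modulus among the singular points: 1/2.

Radius of convergence at 0: 1/2.
At 1/2: a logarithmic branch point.


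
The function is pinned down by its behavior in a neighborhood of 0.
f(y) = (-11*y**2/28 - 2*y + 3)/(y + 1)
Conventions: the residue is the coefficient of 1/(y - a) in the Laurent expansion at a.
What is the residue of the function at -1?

The residue is 129/28.

At the order-1 pole -1 set g(y) = (y - (-1))*f(y) = -11*y**2/28 - 2*y + 3.
Simple pole: residue = g(a) at a = -1, which is 129/28.


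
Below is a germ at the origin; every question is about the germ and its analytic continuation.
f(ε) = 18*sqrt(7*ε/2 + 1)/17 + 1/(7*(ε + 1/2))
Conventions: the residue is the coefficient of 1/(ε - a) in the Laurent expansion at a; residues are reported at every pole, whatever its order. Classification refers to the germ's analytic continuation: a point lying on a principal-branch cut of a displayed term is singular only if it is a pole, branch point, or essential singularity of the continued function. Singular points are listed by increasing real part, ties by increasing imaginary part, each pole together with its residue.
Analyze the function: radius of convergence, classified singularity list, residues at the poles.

Denominator factor (ε + 1/2): pole of order 1 at -1/2, modulus 1/2.
Branch term (18/17)*sqrt(1 - ε/(-2/7)): its argument vanishes at ε = -2/7, a square-root branch point, modulus 2/7.
The radius of convergence is the smallest modulus among the singular points: 2/7.
The branch term is analytic at -1/2 and contributes nothing to the residue; only the rational part matters.
At the order-1 pole -1/2 set g(ε) = (ε - (-1/2))*(rational part) = 1/7.
Simple pole: residue = g(a) at a = -1/2, which is 1/7.
List the singular points by increasing real part (a conjugate pair: the negative imaginary part first).

Radius of convergence at 0: 2/7.
At -1/2: a pole of order 1; residue 1/7.
At -2/7: an algebraic (square-root) branch point.


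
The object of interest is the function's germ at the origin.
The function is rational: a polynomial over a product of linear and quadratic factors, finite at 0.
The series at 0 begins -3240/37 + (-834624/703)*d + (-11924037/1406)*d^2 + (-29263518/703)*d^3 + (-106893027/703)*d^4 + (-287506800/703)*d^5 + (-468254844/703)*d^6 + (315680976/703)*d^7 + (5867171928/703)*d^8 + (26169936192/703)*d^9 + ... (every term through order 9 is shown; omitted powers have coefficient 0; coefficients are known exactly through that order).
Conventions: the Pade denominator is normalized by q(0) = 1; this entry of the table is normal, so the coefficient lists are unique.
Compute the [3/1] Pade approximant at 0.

Taylor coefficients needed (read off): a_0 = -3240/37, a_1 = -834624/703, a_2 = -11924037/1406, a_3 = -29263518/703, a_4 = -106893027/703.
Write the denominator as Q(d) = 1 + q1*d. Requiring Q*f - P = O(d^5) with deg P <= 3 kills the coefficients of d^4..d^4 in Q*f:
  d^4: a_4 + q1*a_3 = 0, i.e. -106893027/703 + (-29263518/703)*q1 = 0.
Solving this linear system: q1 = -439889/120426.
The numerator is Q*f truncated at degree 3: P0 = a_0 = -3240/37; P1 = a_1 + q1*a_0 = -12238477164/14109913; P2 = a_2 + q1*a_1 = -116946707715/28219826; P3 = a_3 + q1*a_2 = -600974708481/56439652.

The Pade approximant has numerator coefficients [-3240/37, -12238477164/14109913, -116946707715/28219826, -600974708481/56439652]; denominator coefficients [1, -439889/120426].


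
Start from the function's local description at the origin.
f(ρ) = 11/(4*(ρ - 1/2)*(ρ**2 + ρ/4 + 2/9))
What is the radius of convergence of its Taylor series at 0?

The radius of convergence is (1/3)*sqrt(2).

Denominator factor (ρ - 1/2): pole of order 1 at 1/2, modulus 1/2.
Denominator factor (ρ**2 + ρ/4 + 2/9): discriminant -119/144, complex-conjugate roots (-1/8) + ((1/24)*sqrt(119))*i and (-1/8) - ((1/24)*sqrt(119))*i; poles of order 1, moduli (1/3)*sqrt(2) and (1/3)*sqrt(2).
The radius of convergence is the smallest modulus among the singular points: (1/3)*sqrt(2).
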